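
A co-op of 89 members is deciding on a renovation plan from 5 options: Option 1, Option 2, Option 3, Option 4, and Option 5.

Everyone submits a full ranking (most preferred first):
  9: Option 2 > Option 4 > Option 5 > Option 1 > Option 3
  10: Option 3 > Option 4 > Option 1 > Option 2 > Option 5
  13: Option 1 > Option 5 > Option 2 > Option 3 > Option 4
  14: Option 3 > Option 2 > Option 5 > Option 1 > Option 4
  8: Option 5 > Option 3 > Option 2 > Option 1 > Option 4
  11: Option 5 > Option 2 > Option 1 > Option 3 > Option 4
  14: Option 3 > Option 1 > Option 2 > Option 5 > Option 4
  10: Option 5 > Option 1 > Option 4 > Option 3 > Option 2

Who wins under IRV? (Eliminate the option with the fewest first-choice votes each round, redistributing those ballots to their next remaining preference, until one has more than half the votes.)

Round 1: Option 1 13, Option 2 9, Option 3 38, Option 4 0, Option 5 29. Option 4 eliminated.
Round 2: Option 1 13, Option 2 9, Option 3 38, Option 5 29. Option 2 eliminated.
Round 3: Option 1 13, Option 3 38, Option 5 38. Option 1 eliminated.
Round 4: Option 3 38, Option 5 51. Option 5 has a majority (≥45).

Option 5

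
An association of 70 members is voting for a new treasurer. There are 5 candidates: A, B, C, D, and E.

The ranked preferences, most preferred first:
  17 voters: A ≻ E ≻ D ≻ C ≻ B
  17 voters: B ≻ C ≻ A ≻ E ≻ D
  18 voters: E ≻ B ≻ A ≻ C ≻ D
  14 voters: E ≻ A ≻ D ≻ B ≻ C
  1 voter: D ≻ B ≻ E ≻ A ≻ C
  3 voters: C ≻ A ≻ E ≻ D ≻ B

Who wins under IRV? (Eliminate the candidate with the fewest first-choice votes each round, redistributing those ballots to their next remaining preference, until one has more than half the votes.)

Round 1: A 17, B 17, C 3, D 1, E 32. D eliminated.
Round 2: A 17, B 18, C 3, E 32. C eliminated.
Round 3: A 20, B 18, E 32. B eliminated.
Round 4: A 37, E 33. A has a majority (≥36).

A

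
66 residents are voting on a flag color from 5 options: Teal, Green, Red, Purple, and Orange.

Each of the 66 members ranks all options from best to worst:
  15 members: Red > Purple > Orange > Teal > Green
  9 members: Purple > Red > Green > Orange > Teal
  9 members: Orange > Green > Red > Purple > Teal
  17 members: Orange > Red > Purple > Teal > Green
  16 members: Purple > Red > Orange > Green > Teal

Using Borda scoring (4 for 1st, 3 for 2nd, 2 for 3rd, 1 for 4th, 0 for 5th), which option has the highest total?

Red

Teal: 15×1 + 9×0 + 9×0 + 17×1 + 16×0 = 32
Green: 15×0 + 9×2 + 9×3 + 17×0 + 16×1 = 61
Red: 15×4 + 9×3 + 9×2 + 17×3 + 16×3 = 204
Purple: 15×3 + 9×4 + 9×1 + 17×2 + 16×4 = 188
Orange: 15×2 + 9×1 + 9×4 + 17×4 + 16×2 = 175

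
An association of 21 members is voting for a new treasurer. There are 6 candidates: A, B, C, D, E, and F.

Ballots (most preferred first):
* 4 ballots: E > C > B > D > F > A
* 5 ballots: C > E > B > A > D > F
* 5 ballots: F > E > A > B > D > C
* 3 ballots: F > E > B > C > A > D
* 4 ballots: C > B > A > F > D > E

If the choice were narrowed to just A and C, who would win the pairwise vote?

A is ranked above C on 5 ballots; C above A on 16.

C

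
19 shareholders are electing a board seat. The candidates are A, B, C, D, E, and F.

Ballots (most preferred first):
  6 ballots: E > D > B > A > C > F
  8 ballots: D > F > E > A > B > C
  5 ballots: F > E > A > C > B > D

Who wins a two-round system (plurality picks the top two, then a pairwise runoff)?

Round 1 first-place votes: A 0, B 0, C 0, D 8, E 6, F 5. D and E advance.
Runoff: D is ranked above E on 8 ballots, E above D on 11.

E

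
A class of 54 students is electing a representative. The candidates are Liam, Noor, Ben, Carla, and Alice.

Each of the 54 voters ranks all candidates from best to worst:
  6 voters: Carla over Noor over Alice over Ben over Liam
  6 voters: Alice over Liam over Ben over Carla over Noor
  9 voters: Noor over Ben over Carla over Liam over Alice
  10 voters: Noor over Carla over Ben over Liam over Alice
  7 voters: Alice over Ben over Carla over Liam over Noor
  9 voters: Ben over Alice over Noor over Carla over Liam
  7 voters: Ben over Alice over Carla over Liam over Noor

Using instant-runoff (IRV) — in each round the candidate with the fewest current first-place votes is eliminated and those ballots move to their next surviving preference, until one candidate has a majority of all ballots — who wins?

Round 1: Liam 0, Noor 19, Ben 16, Carla 6, Alice 13. Liam eliminated.
Round 2: Noor 19, Ben 16, Carla 6, Alice 13. Carla eliminated.
Round 3: Noor 25, Ben 16, Alice 13. Alice eliminated.
Round 4: Noor 25, Ben 29. Ben has a majority (≥28).

Ben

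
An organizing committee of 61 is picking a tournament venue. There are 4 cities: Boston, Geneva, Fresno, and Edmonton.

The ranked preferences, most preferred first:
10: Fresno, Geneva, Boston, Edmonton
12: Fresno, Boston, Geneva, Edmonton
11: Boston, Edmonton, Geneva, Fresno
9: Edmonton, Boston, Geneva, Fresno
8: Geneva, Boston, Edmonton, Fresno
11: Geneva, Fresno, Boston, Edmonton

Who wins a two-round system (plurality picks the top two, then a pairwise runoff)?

Geneva

Round 1 first-place votes: Boston 11, Geneva 19, Fresno 22, Edmonton 9. Fresno and Geneva advance.
Runoff: Fresno is ranked above Geneva on 22 ballots, Geneva above Fresno on 39.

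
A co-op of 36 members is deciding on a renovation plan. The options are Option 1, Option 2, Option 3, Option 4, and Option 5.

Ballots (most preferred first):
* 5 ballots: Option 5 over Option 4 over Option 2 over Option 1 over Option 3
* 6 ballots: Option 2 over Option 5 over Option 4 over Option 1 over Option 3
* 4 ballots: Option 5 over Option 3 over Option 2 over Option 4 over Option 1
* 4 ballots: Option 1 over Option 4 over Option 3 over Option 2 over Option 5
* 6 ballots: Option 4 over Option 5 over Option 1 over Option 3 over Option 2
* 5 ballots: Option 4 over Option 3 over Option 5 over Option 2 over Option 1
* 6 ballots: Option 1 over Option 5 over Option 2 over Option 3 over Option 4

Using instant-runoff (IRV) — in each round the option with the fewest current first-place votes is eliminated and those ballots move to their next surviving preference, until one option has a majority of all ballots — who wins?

Round 1: Option 1 10, Option 2 6, Option 3 0, Option 4 11, Option 5 9. Option 3 eliminated.
Round 2: Option 1 10, Option 2 6, Option 4 11, Option 5 9. Option 2 eliminated.
Round 3: Option 1 10, Option 4 11, Option 5 15. Option 1 eliminated.
Round 4: Option 4 15, Option 5 21. Option 5 has a majority (≥19).

Option 5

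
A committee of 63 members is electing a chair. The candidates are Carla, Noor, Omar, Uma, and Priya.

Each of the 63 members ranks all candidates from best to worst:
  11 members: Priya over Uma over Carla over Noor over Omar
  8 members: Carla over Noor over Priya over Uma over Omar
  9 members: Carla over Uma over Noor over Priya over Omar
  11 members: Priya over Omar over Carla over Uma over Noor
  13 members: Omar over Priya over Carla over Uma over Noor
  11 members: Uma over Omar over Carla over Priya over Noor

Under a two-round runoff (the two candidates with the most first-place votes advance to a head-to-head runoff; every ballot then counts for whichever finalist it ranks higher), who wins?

Round 1 first-place votes: Carla 17, Noor 0, Omar 13, Uma 11, Priya 22. Priya and Carla advance.
Runoff: Priya is ranked above Carla on 35 ballots, Carla above Priya on 28.

Priya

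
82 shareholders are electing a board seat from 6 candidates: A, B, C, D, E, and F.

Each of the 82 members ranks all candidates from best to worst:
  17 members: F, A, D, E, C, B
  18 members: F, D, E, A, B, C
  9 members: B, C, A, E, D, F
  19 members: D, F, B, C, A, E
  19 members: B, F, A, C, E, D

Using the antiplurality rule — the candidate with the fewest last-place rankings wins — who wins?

A

Last-place votes: A 0, B 17, C 18, D 19, E 19, F 9.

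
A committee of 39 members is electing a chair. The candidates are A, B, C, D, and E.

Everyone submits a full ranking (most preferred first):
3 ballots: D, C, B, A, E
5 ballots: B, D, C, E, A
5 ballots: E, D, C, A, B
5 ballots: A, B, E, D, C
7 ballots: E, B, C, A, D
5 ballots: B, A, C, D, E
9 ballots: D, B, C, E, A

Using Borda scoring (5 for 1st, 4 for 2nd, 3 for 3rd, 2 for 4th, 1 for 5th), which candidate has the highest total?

B

A: 3×2 + 5×1 + 5×2 + 5×5 + 7×2 + 5×4 + 9×1 = 89
B: 3×3 + 5×5 + 5×1 + 5×4 + 7×4 + 5×5 + 9×4 = 148
C: 3×4 + 5×3 + 5×3 + 5×1 + 7×3 + 5×3 + 9×3 = 110
D: 3×5 + 5×4 + 5×4 + 5×2 + 7×1 + 5×2 + 9×5 = 127
E: 3×1 + 5×2 + 5×5 + 5×3 + 7×5 + 5×1 + 9×2 = 111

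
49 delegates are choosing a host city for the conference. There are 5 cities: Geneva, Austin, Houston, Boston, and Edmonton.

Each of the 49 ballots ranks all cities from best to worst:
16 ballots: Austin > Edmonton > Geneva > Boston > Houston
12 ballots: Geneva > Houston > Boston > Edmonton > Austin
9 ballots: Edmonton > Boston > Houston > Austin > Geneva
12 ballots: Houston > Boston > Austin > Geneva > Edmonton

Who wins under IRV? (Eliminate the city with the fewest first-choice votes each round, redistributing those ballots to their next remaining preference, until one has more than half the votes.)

Houston

Round 1: Geneva 12, Austin 16, Houston 12, Boston 0, Edmonton 9. Boston eliminated.
Round 2: Geneva 12, Austin 16, Houston 12, Edmonton 9. Edmonton eliminated.
Round 3: Geneva 12, Austin 16, Houston 21. Geneva eliminated.
Round 4: Austin 16, Houston 33. Houston has a majority (≥25).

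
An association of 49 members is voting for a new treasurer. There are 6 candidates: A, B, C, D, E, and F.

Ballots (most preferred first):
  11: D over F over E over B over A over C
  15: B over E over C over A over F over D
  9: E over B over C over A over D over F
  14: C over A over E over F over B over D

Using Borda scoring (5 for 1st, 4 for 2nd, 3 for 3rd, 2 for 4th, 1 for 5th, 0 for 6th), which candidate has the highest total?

E

A: 11×1 + 15×2 + 9×2 + 14×4 = 115
B: 11×2 + 15×5 + 9×4 + 14×1 = 147
C: 11×0 + 15×3 + 9×3 + 14×5 = 142
D: 11×5 + 15×0 + 9×1 + 14×0 = 64
E: 11×3 + 15×4 + 9×5 + 14×3 = 180
F: 11×4 + 15×1 + 9×0 + 14×2 = 87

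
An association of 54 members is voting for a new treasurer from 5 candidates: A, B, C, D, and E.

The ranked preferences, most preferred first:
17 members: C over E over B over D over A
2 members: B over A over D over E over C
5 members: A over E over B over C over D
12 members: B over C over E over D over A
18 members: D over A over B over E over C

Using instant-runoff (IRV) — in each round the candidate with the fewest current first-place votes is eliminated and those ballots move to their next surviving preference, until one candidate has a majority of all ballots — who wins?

B

Round 1: A 5, B 14, C 17, D 18, E 0. E eliminated.
Round 2: A 5, B 14, C 17, D 18. A eliminated.
Round 3: B 19, C 17, D 18. C eliminated.
Round 4: B 36, D 18. B has a majority (≥28).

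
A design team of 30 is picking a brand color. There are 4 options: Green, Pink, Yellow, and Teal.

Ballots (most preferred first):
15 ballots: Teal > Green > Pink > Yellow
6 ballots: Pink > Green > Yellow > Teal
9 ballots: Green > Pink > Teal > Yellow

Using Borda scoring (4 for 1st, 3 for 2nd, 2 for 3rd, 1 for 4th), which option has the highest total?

Green: 15×3 + 6×3 + 9×4 = 99
Pink: 15×2 + 6×4 + 9×3 = 81
Yellow: 15×1 + 6×2 + 9×1 = 36
Teal: 15×4 + 6×1 + 9×2 = 84

Green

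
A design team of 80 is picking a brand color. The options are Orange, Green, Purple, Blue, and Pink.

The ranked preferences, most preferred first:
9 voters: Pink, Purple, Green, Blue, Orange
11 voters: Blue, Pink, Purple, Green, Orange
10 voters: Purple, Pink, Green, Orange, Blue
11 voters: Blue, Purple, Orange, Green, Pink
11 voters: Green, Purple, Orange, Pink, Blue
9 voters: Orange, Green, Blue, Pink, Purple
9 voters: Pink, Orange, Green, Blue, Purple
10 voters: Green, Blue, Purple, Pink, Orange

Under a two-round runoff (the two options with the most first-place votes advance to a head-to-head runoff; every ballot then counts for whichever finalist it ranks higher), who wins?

Round 1 first-place votes: Orange 9, Green 21, Purple 10, Blue 22, Pink 18. Blue and Green advance.
Runoff: Blue is ranked above Green on 22 ballots, Green above Blue on 58.

Green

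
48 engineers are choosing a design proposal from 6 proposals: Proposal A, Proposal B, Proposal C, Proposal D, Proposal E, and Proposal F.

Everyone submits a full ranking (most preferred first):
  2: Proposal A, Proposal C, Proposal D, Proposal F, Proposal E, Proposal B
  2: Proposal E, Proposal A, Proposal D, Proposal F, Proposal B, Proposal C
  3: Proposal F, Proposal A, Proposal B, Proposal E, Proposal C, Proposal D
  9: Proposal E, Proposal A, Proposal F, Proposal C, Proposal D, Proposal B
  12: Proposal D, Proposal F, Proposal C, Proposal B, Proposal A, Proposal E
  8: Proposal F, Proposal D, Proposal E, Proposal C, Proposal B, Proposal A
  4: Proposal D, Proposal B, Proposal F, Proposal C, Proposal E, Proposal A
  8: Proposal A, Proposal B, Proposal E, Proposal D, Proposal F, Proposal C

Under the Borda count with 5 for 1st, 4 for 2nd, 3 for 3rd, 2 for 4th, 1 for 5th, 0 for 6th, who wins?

Proposal A: 2×5 + 2×4 + 3×4 + 9×4 + 12×1 + 8×0 + 4×0 + 8×5 = 118
Proposal B: 2×0 + 2×1 + 3×3 + 9×0 + 12×2 + 8×1 + 4×4 + 8×4 = 91
Proposal C: 2×4 + 2×0 + 3×1 + 9×2 + 12×3 + 8×2 + 4×2 + 8×0 = 89
Proposal D: 2×3 + 2×3 + 3×0 + 9×1 + 12×5 + 8×4 + 4×5 + 8×2 = 149
Proposal E: 2×1 + 2×5 + 3×2 + 9×5 + 12×0 + 8×3 + 4×1 + 8×3 = 115
Proposal F: 2×2 + 2×2 + 3×5 + 9×3 + 12×4 + 8×5 + 4×3 + 8×1 = 158

Proposal F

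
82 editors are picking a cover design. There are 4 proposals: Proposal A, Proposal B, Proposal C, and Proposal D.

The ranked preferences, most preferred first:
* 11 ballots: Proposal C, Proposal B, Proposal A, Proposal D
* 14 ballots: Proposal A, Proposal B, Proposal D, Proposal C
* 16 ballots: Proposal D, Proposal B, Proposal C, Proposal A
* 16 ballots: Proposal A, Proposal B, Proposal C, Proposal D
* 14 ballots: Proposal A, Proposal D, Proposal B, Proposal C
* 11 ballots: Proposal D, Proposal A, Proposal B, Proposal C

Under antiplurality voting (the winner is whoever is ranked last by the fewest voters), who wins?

Proposal B

Last-place votes: Proposal A 16, Proposal B 0, Proposal C 39, Proposal D 27.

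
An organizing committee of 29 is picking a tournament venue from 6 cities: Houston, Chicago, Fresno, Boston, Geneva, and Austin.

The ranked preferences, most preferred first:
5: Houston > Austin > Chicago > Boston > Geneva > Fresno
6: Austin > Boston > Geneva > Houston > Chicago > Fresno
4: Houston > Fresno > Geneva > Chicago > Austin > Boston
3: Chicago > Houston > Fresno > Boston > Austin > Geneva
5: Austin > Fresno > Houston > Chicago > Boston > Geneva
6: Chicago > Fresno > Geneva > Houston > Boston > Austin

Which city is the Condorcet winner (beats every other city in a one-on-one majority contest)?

Houston

Houston vs Chicago: 20–9
Houston vs Fresno: 18–11
Houston vs Boston: 23–6
Houston vs Geneva: 17–12
Houston vs Austin: 18–11
Houston beats every other city.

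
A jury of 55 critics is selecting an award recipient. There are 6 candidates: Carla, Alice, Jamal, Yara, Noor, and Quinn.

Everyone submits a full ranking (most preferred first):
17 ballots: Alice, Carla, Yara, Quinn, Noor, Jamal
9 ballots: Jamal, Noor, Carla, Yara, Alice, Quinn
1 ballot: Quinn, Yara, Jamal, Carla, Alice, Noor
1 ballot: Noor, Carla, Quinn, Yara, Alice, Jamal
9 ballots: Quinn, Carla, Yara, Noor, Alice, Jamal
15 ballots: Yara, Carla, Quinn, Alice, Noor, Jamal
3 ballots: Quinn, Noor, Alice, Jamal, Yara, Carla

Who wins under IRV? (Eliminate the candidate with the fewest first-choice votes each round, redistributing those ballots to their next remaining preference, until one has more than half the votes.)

Yara

Round 1: Carla 0, Alice 17, Jamal 9, Yara 15, Noor 1, Quinn 13. Carla eliminated.
Round 2: Alice 17, Jamal 9, Yara 15, Noor 1, Quinn 13. Noor eliminated.
Round 3: Alice 17, Jamal 9, Yara 15, Quinn 14. Jamal eliminated.
Round 4: Alice 17, Yara 24, Quinn 14. Quinn eliminated.
Round 5: Alice 20, Yara 35. Yara has a majority (≥28).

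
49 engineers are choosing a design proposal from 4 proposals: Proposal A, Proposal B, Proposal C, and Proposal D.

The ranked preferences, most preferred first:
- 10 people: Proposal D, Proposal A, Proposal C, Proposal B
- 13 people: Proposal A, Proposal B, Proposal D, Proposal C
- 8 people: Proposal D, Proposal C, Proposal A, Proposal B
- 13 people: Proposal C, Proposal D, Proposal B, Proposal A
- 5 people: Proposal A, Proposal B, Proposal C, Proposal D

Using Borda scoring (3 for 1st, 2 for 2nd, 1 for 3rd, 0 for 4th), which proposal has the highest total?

Proposal D

Proposal A: 10×2 + 13×3 + 8×1 + 13×0 + 5×3 = 82
Proposal B: 10×0 + 13×2 + 8×0 + 13×1 + 5×2 = 49
Proposal C: 10×1 + 13×0 + 8×2 + 13×3 + 5×1 = 70
Proposal D: 10×3 + 13×1 + 8×3 + 13×2 + 5×0 = 93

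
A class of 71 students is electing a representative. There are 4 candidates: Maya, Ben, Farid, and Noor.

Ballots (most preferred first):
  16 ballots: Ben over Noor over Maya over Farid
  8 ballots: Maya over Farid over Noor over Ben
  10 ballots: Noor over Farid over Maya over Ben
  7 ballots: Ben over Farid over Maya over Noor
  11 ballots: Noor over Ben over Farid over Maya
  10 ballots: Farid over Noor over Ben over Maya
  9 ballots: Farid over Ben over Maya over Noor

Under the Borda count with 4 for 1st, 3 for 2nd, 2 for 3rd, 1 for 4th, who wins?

Noor

Maya: 16×2 + 8×4 + 10×2 + 7×2 + 11×1 + 10×1 + 9×2 = 137
Ben: 16×4 + 8×1 + 10×1 + 7×4 + 11×3 + 10×2 + 9×3 = 190
Farid: 16×1 + 8×3 + 10×3 + 7×3 + 11×2 + 10×4 + 9×4 = 189
Noor: 16×3 + 8×2 + 10×4 + 7×1 + 11×4 + 10×3 + 9×1 = 194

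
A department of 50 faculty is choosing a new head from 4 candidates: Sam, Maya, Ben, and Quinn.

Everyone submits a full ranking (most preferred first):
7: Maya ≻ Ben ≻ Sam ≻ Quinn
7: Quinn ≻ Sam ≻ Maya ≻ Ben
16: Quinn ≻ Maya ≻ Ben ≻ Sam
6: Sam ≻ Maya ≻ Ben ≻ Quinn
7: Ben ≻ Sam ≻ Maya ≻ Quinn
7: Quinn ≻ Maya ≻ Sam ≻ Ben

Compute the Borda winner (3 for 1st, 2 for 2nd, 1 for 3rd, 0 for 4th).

Maya

Sam: 7×1 + 7×2 + 16×0 + 6×3 + 7×2 + 7×1 = 60
Maya: 7×3 + 7×1 + 16×2 + 6×2 + 7×1 + 7×2 = 93
Ben: 7×2 + 7×0 + 16×1 + 6×1 + 7×3 + 7×0 = 57
Quinn: 7×0 + 7×3 + 16×3 + 6×0 + 7×0 + 7×3 = 90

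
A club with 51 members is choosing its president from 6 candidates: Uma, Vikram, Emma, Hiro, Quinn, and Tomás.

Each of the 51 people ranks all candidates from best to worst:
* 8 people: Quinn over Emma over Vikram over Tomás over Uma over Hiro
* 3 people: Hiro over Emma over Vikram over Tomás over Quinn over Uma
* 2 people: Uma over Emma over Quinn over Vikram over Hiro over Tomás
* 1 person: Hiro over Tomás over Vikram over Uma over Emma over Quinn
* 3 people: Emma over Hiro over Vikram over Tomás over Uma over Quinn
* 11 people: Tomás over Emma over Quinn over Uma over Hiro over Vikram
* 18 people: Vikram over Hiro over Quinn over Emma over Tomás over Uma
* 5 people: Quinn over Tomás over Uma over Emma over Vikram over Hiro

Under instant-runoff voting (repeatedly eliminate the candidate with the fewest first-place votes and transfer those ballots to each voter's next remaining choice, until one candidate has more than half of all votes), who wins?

Round 1: Uma 2, Vikram 18, Emma 3, Hiro 4, Quinn 13, Tomás 11. Uma eliminated.
Round 2: Vikram 18, Emma 5, Hiro 4, Quinn 13, Tomás 11. Hiro eliminated.
Round 3: Vikram 18, Emma 8, Quinn 13, Tomás 12. Emma eliminated.
Round 4: Vikram 24, Quinn 15, Tomás 12. Tomás eliminated.
Round 5: Vikram 25, Quinn 26. Quinn has a majority (≥26).

Quinn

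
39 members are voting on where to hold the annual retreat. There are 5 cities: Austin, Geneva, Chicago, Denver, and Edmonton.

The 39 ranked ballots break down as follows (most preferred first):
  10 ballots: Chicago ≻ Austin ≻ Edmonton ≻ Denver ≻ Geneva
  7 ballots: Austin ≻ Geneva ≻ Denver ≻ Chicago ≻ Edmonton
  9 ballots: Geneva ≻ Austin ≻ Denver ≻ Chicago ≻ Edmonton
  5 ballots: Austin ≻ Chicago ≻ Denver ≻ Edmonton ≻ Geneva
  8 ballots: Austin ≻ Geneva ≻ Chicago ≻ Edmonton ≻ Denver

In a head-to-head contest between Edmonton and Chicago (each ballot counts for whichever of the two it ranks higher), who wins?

Edmonton is ranked above Chicago on 0 ballots; Chicago above Edmonton on 39.

Chicago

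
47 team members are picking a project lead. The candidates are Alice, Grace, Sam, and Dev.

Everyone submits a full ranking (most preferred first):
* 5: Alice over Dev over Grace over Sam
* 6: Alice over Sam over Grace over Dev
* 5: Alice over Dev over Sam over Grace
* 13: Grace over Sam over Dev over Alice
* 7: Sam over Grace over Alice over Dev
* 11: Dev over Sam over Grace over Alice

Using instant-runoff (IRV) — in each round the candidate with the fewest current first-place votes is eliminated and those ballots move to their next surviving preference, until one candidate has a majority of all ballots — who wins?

Grace

Round 1: Alice 16, Grace 13, Sam 7, Dev 11. Sam eliminated.
Round 2: Alice 16, Grace 20, Dev 11. Dev eliminated.
Round 3: Alice 16, Grace 31. Grace has a majority (≥24).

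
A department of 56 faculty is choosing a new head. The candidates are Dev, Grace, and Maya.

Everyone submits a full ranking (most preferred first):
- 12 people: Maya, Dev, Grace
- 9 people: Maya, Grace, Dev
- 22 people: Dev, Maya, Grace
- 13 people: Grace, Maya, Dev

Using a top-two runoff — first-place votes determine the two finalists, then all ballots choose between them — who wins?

Round 1 first-place votes: Dev 22, Grace 13, Maya 21. Dev and Maya advance.
Runoff: Dev is ranked above Maya on 22 ballots, Maya above Dev on 34.

Maya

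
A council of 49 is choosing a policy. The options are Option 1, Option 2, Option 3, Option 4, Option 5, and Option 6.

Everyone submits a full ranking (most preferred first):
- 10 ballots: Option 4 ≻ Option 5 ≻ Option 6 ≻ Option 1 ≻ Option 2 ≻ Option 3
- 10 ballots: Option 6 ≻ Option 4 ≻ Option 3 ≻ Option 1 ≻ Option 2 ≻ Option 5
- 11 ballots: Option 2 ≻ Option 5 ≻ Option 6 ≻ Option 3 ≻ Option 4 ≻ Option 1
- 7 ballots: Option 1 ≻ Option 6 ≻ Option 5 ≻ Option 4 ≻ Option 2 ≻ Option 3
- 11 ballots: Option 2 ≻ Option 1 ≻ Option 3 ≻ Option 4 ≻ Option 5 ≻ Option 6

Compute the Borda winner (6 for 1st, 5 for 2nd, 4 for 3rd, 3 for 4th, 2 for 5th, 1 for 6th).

Option 6

Option 1: 10×3 + 10×3 + 11×1 + 7×6 + 11×5 = 168
Option 2: 10×2 + 10×2 + 11×6 + 7×2 + 11×6 = 186
Option 3: 10×1 + 10×4 + 11×3 + 7×1 + 11×4 = 134
Option 4: 10×6 + 10×5 + 11×2 + 7×3 + 11×3 = 186
Option 5: 10×5 + 10×1 + 11×5 + 7×4 + 11×2 = 165
Option 6: 10×4 + 10×6 + 11×4 + 7×5 + 11×1 = 190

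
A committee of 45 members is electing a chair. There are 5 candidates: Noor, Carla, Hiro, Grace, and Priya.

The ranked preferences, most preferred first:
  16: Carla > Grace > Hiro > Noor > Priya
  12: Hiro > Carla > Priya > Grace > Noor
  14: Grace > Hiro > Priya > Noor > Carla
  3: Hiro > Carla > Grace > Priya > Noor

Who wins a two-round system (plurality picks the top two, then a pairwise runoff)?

Round 1 first-place votes: Noor 0, Carla 16, Hiro 15, Grace 14, Priya 0. Carla and Hiro advance.
Runoff: Carla is ranked above Hiro on 16 ballots, Hiro above Carla on 29.

Hiro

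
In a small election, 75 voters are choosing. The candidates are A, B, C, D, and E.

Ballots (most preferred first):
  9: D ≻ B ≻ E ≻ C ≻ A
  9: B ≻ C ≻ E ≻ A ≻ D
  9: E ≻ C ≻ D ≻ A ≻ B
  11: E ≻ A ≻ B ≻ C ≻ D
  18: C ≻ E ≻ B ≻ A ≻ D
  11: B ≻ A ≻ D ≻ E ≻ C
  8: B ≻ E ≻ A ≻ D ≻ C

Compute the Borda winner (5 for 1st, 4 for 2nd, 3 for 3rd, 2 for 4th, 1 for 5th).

E

A: 9×1 + 9×2 + 9×2 + 11×4 + 18×2 + 11×4 + 8×3 = 193
B: 9×4 + 9×5 + 9×1 + 11×3 + 18×3 + 11×5 + 8×5 = 272
C: 9×2 + 9×4 + 9×4 + 11×2 + 18×5 + 11×1 + 8×1 = 221
D: 9×5 + 9×1 + 9×3 + 11×1 + 18×1 + 11×3 + 8×2 = 159
E: 9×3 + 9×3 + 9×5 + 11×5 + 18×4 + 11×2 + 8×4 = 280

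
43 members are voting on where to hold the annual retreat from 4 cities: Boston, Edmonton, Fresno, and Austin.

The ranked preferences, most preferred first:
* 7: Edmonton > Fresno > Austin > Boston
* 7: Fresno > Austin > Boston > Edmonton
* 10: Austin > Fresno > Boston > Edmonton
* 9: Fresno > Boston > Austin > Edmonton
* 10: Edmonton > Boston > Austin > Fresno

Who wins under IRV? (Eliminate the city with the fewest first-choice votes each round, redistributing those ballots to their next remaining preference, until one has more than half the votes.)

Fresno

Round 1: Boston 0, Edmonton 17, Fresno 16, Austin 10. Boston eliminated.
Round 2: Edmonton 17, Fresno 16, Austin 10. Austin eliminated.
Round 3: Edmonton 17, Fresno 26. Fresno has a majority (≥22).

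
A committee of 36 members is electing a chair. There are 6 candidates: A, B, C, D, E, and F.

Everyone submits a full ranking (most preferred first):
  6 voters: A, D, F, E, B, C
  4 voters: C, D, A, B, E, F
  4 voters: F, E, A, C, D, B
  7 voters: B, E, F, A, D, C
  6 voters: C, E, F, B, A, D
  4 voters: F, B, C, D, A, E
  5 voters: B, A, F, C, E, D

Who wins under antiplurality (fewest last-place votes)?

A

Last-place votes: A 0, B 4, C 13, D 11, E 4, F 4.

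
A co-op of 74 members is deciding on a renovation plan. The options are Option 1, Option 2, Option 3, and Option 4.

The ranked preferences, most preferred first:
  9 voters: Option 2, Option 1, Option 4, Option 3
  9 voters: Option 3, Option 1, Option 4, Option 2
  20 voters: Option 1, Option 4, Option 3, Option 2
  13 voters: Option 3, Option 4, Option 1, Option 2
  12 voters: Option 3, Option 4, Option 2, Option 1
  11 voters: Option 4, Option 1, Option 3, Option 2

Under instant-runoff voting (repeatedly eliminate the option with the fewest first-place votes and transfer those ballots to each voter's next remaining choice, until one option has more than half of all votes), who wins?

Option 1

Round 1: Option 1 20, Option 2 9, Option 3 34, Option 4 11. Option 2 eliminated.
Round 2: Option 1 29, Option 3 34, Option 4 11. Option 4 eliminated.
Round 3: Option 1 40, Option 3 34. Option 1 has a majority (≥38).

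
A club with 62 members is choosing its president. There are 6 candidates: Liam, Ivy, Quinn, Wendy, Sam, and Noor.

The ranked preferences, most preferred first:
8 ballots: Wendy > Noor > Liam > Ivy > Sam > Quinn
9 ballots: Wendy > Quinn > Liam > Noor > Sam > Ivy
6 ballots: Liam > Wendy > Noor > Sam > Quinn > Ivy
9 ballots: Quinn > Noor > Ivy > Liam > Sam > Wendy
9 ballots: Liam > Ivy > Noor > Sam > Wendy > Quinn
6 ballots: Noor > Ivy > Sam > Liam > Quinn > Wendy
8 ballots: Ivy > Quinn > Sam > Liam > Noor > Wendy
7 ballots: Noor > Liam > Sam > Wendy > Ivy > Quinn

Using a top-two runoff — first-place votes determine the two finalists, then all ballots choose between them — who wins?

Liam

Round 1 first-place votes: Liam 15, Ivy 8, Quinn 9, Wendy 17, Sam 0, Noor 13. Wendy and Liam advance.
Runoff: Wendy is ranked above Liam on 17 ballots, Liam above Wendy on 45.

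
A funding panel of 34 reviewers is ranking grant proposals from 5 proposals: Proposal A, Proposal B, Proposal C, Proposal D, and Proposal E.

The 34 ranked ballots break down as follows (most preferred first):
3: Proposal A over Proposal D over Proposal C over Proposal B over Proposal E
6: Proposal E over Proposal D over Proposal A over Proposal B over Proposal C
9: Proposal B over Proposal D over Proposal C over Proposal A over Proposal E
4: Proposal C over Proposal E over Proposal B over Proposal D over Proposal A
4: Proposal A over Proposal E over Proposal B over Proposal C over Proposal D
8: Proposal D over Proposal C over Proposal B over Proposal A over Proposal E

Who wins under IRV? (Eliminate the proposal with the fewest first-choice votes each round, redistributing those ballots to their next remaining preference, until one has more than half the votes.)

Proposal D

Round 1: Proposal A 7, Proposal B 9, Proposal C 4, Proposal D 8, Proposal E 6. Proposal C eliminated.
Round 2: Proposal A 7, Proposal B 9, Proposal D 8, Proposal E 10. Proposal A eliminated.
Round 3: Proposal B 9, Proposal D 11, Proposal E 14. Proposal B eliminated.
Round 4: Proposal D 20, Proposal E 14. Proposal D has a majority (≥18).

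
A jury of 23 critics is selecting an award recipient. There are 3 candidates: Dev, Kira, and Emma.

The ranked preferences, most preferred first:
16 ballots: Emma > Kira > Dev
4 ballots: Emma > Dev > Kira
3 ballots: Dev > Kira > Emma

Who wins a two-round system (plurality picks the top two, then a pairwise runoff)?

Round 1 first-place votes: Dev 3, Kira 0, Emma 20. Emma and Dev advance.
Runoff: Emma is ranked above Dev on 20 ballots, Dev above Emma on 3.

Emma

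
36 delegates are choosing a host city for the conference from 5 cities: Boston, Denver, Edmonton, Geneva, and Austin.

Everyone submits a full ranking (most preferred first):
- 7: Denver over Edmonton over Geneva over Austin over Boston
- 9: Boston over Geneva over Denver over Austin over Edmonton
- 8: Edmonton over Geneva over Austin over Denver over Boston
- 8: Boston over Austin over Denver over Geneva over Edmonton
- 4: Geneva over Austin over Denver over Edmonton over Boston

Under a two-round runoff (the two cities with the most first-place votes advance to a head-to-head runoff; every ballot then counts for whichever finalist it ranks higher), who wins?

Edmonton

Round 1 first-place votes: Boston 17, Denver 7, Edmonton 8, Geneva 4, Austin 0. Boston and Edmonton advance.
Runoff: Boston is ranked above Edmonton on 17 ballots, Edmonton above Boston on 19.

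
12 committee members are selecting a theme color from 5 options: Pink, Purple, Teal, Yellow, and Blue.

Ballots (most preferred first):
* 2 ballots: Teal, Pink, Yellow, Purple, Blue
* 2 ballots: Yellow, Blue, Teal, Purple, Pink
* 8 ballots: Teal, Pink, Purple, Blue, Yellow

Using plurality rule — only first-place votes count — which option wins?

Teal

First-place votes: Pink 0, Purple 0, Teal 10, Yellow 2, Blue 0.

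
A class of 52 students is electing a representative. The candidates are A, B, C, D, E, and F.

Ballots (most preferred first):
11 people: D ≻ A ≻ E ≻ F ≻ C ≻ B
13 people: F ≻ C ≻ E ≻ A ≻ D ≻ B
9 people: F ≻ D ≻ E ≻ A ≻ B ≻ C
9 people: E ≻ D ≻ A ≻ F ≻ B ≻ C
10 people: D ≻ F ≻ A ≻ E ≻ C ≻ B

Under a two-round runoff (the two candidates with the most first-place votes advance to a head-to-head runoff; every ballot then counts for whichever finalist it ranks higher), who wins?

Round 1 first-place votes: A 0, B 0, C 0, D 21, E 9, F 22. F and D advance.
Runoff: F is ranked above D on 22 ballots, D above F on 30.

D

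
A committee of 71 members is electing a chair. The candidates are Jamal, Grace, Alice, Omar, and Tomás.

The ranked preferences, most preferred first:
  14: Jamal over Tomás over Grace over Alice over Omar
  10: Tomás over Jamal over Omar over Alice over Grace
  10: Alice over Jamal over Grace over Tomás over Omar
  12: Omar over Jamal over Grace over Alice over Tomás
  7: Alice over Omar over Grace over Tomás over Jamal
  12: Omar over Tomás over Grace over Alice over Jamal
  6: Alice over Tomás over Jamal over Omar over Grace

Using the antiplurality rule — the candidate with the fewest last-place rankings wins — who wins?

Last-place votes: Jamal 19, Grace 16, Alice 0, Omar 24, Tomás 12.

Alice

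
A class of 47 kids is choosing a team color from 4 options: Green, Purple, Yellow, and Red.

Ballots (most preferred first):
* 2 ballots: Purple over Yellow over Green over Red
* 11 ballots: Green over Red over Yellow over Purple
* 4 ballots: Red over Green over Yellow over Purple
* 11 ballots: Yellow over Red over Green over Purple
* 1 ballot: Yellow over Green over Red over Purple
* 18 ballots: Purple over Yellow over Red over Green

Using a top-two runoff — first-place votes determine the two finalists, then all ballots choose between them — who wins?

Yellow

Round 1 first-place votes: Green 11, Purple 20, Yellow 12, Red 4. Purple and Yellow advance.
Runoff: Purple is ranked above Yellow on 20 ballots, Yellow above Purple on 27.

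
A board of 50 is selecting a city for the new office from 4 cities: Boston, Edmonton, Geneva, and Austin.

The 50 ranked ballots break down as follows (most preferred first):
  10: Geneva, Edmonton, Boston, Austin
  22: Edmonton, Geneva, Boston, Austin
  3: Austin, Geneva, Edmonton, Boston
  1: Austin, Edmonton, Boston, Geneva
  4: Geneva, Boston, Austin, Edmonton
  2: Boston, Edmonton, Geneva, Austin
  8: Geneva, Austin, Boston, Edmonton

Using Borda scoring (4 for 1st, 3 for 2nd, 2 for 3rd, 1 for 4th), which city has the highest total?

Geneva

Boston: 10×2 + 22×2 + 3×1 + 1×2 + 4×3 + 2×4 + 8×2 = 105
Edmonton: 10×3 + 22×4 + 3×2 + 1×3 + 4×1 + 2×3 + 8×1 = 145
Geneva: 10×4 + 22×3 + 3×3 + 1×1 + 4×4 + 2×2 + 8×4 = 168
Austin: 10×1 + 22×1 + 3×4 + 1×4 + 4×2 + 2×1 + 8×3 = 82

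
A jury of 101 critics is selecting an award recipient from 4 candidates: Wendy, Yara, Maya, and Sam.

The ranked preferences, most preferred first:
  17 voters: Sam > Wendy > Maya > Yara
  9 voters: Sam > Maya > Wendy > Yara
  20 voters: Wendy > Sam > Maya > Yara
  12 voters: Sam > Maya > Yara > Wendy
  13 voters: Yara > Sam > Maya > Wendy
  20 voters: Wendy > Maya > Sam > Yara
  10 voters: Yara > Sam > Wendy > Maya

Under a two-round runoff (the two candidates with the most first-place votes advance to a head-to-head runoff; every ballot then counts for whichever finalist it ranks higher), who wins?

Round 1 first-place votes: Wendy 40, Yara 23, Maya 0, Sam 38. Wendy and Sam advance.
Runoff: Wendy is ranked above Sam on 40 ballots, Sam above Wendy on 61.

Sam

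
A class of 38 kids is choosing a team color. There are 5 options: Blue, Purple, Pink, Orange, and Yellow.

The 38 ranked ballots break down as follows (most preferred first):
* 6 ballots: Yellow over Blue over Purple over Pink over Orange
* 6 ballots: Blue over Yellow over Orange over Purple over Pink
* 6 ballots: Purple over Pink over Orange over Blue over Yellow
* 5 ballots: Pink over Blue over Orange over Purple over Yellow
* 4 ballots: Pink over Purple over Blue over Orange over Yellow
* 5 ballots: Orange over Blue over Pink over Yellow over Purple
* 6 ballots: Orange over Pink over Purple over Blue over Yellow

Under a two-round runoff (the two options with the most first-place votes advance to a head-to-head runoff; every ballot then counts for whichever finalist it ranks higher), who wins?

Round 1 first-place votes: Blue 6, Purple 6, Pink 9, Orange 11, Yellow 6. Orange and Pink advance.
Runoff: Orange is ranked above Pink on 17 ballots, Pink above Orange on 21.

Pink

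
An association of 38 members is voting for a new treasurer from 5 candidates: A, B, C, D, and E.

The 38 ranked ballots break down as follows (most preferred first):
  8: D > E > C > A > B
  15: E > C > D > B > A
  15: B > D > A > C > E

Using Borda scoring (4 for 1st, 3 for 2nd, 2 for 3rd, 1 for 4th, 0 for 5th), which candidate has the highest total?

A: 8×1 + 15×0 + 15×2 = 38
B: 8×0 + 15×1 + 15×4 = 75
C: 8×2 + 15×3 + 15×1 = 76
D: 8×4 + 15×2 + 15×3 = 107
E: 8×3 + 15×4 + 15×0 = 84

D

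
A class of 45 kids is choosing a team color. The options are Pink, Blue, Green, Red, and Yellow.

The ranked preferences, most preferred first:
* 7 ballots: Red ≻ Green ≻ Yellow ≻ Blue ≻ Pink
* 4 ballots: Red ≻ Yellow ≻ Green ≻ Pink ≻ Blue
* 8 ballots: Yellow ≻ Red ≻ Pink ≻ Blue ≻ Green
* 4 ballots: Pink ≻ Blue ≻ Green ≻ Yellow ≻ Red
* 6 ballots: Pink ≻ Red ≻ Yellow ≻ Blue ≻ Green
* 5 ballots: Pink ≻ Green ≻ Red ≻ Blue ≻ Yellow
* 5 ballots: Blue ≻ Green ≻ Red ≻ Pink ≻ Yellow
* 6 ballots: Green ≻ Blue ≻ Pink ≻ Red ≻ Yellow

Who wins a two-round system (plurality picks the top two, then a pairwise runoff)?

Red

Round 1 first-place votes: Pink 15, Blue 5, Green 6, Red 11, Yellow 8. Pink and Red advance.
Runoff: Pink is ranked above Red on 21 ballots, Red above Pink on 24.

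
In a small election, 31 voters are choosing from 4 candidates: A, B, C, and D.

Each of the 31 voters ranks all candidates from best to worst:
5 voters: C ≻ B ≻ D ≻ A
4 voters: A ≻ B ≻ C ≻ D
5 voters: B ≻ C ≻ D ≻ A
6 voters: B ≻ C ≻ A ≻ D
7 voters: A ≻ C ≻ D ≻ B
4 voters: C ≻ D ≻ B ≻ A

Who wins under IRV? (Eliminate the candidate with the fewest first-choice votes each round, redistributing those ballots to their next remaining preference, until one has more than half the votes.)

B

Round 1: A 11, B 11, C 9, D 0. D eliminated.
Round 2: A 11, B 11, C 9. C eliminated.
Round 3: A 11, B 20. B has a majority (≥16).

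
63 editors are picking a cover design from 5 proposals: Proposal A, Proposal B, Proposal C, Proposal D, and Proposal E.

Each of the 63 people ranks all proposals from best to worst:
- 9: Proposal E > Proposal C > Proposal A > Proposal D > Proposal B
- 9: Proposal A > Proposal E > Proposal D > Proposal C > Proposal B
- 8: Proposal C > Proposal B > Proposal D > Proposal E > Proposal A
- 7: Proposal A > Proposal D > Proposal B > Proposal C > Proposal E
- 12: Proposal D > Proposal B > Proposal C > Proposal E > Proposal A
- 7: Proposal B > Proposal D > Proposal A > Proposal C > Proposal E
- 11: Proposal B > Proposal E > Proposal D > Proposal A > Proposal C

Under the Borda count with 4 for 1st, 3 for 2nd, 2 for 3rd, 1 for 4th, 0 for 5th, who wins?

Proposal A: 9×2 + 9×4 + 8×0 + 7×4 + 12×0 + 7×2 + 11×1 = 107
Proposal B: 9×0 + 9×0 + 8×3 + 7×2 + 12×3 + 7×4 + 11×4 = 146
Proposal C: 9×3 + 9×1 + 8×4 + 7×1 + 12×2 + 7×1 + 11×0 = 106
Proposal D: 9×1 + 9×2 + 8×2 + 7×3 + 12×4 + 7×3 + 11×2 = 155
Proposal E: 9×4 + 9×3 + 8×1 + 7×0 + 12×1 + 7×0 + 11×3 = 116

Proposal D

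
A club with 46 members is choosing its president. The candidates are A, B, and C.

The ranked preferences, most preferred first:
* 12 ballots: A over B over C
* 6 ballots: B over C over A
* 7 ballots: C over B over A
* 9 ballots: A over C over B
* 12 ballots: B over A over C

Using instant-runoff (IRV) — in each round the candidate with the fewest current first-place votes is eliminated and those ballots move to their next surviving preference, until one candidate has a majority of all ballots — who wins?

B

Round 1: A 21, B 18, C 7. C eliminated.
Round 2: A 21, B 25. B has a majority (≥24).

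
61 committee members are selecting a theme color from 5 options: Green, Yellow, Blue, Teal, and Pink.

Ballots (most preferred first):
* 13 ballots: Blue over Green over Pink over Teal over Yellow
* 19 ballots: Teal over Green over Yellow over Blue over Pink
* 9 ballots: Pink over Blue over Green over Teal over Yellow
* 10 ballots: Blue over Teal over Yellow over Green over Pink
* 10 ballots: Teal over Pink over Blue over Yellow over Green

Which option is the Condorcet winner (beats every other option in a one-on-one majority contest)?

Blue

Blue vs Green: 42–19
Blue vs Yellow: 42–19
Blue vs Teal: 32–29
Blue vs Pink: 42–19
Blue beats every other option.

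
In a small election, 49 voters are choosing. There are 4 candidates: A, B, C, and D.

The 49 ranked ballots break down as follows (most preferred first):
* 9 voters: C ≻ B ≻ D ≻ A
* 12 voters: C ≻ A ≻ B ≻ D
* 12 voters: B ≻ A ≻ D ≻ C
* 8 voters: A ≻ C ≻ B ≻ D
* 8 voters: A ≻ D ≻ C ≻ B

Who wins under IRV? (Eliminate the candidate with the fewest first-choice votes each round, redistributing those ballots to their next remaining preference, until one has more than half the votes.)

A

Round 1: A 16, B 12, C 21, D 0. D eliminated.
Round 2: A 16, B 12, C 21. B eliminated.
Round 3: A 28, C 21. A has a majority (≥25).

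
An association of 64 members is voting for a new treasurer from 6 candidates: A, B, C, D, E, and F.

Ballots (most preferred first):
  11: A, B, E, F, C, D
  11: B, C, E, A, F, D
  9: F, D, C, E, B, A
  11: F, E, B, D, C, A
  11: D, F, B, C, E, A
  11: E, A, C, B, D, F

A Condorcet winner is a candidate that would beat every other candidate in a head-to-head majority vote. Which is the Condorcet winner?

B vs A: 42–22
B vs C: 44–20
B vs D: 44–20
B vs E: 33–31
B vs F: 33–31
B beats every other candidate.

B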